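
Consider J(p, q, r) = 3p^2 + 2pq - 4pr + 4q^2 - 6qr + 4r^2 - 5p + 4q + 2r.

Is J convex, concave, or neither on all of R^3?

convex

J is quadratic, so its Hessian is the constant matrix H = [[6, 2, -4], [2, 8, -6], [-4, -6, 8]].
Leading principal minors: 6, 44, 104.
All positive ⇒ H ≻ 0 ⇒ convex.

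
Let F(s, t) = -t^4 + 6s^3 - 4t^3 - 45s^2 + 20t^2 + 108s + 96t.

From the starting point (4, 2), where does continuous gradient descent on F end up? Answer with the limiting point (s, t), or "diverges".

F is separable, so gradient descent decouples: s follows -∂F/∂s, t follows -∂F/∂t.
∂F/∂s = 18(s - 3)(s - 2); at s=4 this is 36, so s decreases.
∂F/∂t = -4(t - 3)(t + 2)(t + 4); at t=2 this is 96, so t decreases.
s converges to its nearest critical value 3 (a local min of the s-part); t converges to -2. The iterate converges to (3, -2).

(3, -2)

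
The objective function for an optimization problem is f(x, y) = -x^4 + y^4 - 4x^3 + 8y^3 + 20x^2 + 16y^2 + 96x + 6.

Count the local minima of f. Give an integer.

f separates as a function of x plus a function of y, so ∇f=0 decouples.
∂f/∂x = -4(x - 3)(x + 2)(x + 4) = 0 at x ∈ {-4, -2, 3}; ∂f/∂y = 4y(y + 2)(y + 4) = 0 at y ∈ {-4, -2, 0}.
The Hessian is diagonal: diag(f_xx, f_yy). Second derivatives: f_xx(-4)=-56, f_xx(-2)=40, f_xx(3)=-140; f_yy(-4)=32, f_yy(-2)=-16, f_yy(0)=32.
Local minima occur where both diagonal entries positive: (-2, -4), (-2, 0). Count: 2.

2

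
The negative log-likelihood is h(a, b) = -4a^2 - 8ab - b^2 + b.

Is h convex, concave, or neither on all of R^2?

neither

h is quadratic, so its Hessian is the constant matrix H = [[-8, -8], [-8, -2]].
det(H) = -48, tr(H) = -10.
det(H) < 0, so H is indefinite: neither convex nor concave.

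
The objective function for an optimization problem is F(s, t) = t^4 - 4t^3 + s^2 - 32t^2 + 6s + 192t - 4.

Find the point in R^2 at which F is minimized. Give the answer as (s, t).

F(s,t) separates as P(s) + Q(t) − 4, so its minimum is min P + min Q − 4.
P'(s) = 2s + 6 vanishes at s ∈ {-3}; Q'(t) = 4(t - 4)(t - 3)(t + 4) vanishes at t ∈ {-4, 3, 4}.
Local minima of P (where P''>0): P(-3)=-9. Local minima of Q: Q(-4)=-768, Q(4)=256.
So the global minimum of F is P(-3) + Q(-4) − 4 = -9 − 768 − 4 = -781, attained at (-3, -4).

(-3, -4)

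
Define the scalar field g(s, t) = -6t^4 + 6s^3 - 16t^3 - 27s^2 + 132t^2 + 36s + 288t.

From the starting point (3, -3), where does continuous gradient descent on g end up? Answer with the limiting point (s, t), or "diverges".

(2, -1)

g is separable, so gradient descent decouples: s follows -∂g/∂s, t follows -∂g/∂t.
∂g/∂s = 18(s - 2)(s - 1); at s=3 this is 36, so s decreases.
∂g/∂t = -24(t - 3)(t + 1)(t + 4); at t=-3 this is -288, so t increases.
s converges to its nearest critical value 2 (a local min of the s-part); t converges to -1. The iterate converges to (2, -1).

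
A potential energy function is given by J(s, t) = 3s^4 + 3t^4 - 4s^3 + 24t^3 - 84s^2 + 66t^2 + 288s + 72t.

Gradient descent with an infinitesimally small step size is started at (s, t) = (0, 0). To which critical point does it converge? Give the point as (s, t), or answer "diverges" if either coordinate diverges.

(-4, -1)

J is separable, so gradient descent decouples: s follows -∂J/∂s, t follows -∂J/∂t.
∂J/∂s = 12(s - 3)(s - 2)(s + 4); at s=0 this is 288, so s decreases.
∂J/∂t = 12(t + 1)(t + 2)(t + 3); at t=0 this is 72, so t decreases.
s converges to its nearest critical value -4 (a local min of the s-part); t converges to -1. The iterate converges to (-4, -1).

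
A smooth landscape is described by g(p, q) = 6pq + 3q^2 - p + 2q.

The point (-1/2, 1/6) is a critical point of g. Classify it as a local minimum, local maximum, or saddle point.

The Hessian of g is constant: H = [[0, 6], [6, 6]].
det(H) = 0·6 − 6² = -36.
Since det(H) < 0, H is indefinite and the critical point is a saddle point.

saddle point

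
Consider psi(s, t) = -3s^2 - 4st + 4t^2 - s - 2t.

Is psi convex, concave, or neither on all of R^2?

psi is quadratic, so its Hessian is the constant matrix H = [[-6, -4], [-4, 8]].
det(H) = -64, tr(H) = 2.
det(H) < 0, so H is indefinite: neither convex nor concave.

neither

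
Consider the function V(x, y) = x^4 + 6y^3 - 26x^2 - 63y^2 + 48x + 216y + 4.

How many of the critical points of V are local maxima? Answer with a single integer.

1

V separates as a function of x plus a function of y, so ∇V=0 decouples.
∂V/∂x = 4(x - 3)(x - 1)(x + 4) = 0 at x ∈ {-4, 1, 3}; ∂V/∂y = 18(y - 4)(y - 3) = 0 at y ∈ {3, 4}.
The Hessian is diagonal: diag(V_xx, V_yy). Second derivatives: V_xx(-4)=140, V_xx(1)=-40, V_xx(3)=56; V_yy(3)=-18, V_yy(4)=18.
Local maxima occur where both diagonal entries negative: (1, 3). Count: 1.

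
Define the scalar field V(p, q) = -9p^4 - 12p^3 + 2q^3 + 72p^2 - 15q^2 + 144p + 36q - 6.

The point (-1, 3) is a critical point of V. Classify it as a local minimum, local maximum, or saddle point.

The mixed partial ∂²V/∂p∂q is 0, so the Hessian at any point is diag(V_pp, V_qq) = diag(36(-3p^2 - 2p + 4), 6(2q - 5)).
At (-1, 3): H = diag(108, 6).
Both eigenvalues are positive, so H is positive definite: a local minimum.

local minimum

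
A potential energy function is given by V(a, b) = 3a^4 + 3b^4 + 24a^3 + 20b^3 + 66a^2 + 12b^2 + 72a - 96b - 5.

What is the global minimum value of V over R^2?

-93

V(a,b) separates as P(a) + Q(b) − 5, so its minimum is min P + min Q − 5.
P'(a) = 12(a + 1)(a + 2)(a + 3) vanishes at a ∈ {-3, -2, -1}; Q'(b) = 12(b - 1)(b + 2)(b + 4) vanishes at b ∈ {-4, -2, 1}.
Local minima of P (where P''>0): P(-3)=-27, P(-1)=-27. Local minima of Q: Q(-4)=64, Q(1)=-61.
So the global minimum of V is P(-3) + Q(1) − 5 = -27 − 61 − 5 = -93, attained at (-3, 1).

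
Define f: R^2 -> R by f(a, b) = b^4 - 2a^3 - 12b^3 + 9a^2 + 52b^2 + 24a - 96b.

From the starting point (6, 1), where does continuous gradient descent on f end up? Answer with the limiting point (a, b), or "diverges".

f is separable, so gradient descent decouples: a follows -∂f/∂a, b follows -∂f/∂b.
∂f/∂a = -6(a - 4)(a + 1); at a=6 this is -84, so a increases.
∂f/∂b = 4(b - 4)(b - 3)(b - 2); at b=1 this is -24, so b increases.
The a-coordinate has no critical point in that direction and runs off to infinity.

diverges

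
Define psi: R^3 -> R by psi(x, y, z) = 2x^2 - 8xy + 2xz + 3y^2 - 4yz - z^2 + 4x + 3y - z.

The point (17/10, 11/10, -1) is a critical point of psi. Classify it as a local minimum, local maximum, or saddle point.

saddle point

The Hessian is constant: H = [[4, -8, 2], [-8, 6, -4], [2, -4, -2]].
Leading principal minors: Δ₁ = 4, Δ₂ = -40, Δ₃ = 120.
The minors fit neither the all-positive nor the alternating-sign pattern, so H is indefinite: a saddle point.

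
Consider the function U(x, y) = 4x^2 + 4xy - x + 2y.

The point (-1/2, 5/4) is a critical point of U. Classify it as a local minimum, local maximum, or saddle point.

saddle point

The Hessian of U is constant: H = [[8, 4], [4, 0]].
det(H) = 8·0 − 4² = -16.
Since det(H) < 0, H is indefinite and the critical point is a saddle point.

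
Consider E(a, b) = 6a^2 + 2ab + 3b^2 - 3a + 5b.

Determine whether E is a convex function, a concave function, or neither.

E is quadratic, so its Hessian is the constant matrix H = [[12, 2], [2, 6]].
det(H) = 68, tr(H) = 18.
det(H) > 0 and tr(H) > 0, so H is positive definite everywhere: convex.

convex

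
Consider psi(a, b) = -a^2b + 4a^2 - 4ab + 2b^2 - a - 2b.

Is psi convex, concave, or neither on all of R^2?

The term -a^2b is cubic, so the Hessian is not constant.
∂²psi/∂a² = -2b + 8, which takes both signs as b varies (negative for sufficiently large b). A diagonal entry of the Hessian changing sign means the Hessian is neither positive- nor negative-semidefinite on all of R^2.

neither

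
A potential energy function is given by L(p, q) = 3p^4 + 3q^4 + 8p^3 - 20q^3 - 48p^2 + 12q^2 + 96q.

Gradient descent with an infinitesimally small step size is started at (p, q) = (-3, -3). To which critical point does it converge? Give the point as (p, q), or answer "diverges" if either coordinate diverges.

(-4, -1)

L is separable, so gradient descent decouples: p follows -∂L/∂p, q follows -∂L/∂q.
∂L/∂p = 12p(p - 2)(p + 4); at p=-3 this is 180, so p decreases.
∂L/∂q = 12(q - 4)(q - 2)(q + 1); at q=-3 this is -840, so q increases.
p converges to its nearest critical value -4 (a local min of the p-part); q converges to -1. The iterate converges to (-4, -1).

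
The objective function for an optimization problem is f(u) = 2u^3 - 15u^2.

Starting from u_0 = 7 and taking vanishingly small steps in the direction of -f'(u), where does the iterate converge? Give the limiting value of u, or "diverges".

f'(u) = 6u(u - 5), so f'(7) = 84.
Gradient descent moves in the -f' direction, i.e. u is decreasing.
The nearest critical point in that direction is u = 5, where f'' = 30 > 0 (a local minimum). The iterate converges there.

5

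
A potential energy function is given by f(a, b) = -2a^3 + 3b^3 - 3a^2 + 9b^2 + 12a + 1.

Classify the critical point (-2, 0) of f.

The mixed partial ∂²f/∂a∂b is 0, so the Hessian at any point is diag(f_aa, f_bb) = diag(-6(2a + 1), 18(b + 1)).
At (-2, 0): H = diag(18, 18).
Both eigenvalues are positive, so H is positive definite: a local minimum.

local minimum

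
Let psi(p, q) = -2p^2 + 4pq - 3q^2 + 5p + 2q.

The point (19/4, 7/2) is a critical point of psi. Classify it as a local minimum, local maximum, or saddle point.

local maximum

The Hessian of psi is constant: H = [[-4, 4], [4, -6]].
det(H) = (-4)·(-6) − 4² = 8.
det(H) > 0 and tr(H) = -10 < 0, so H is negative definite and the point is a local maximum.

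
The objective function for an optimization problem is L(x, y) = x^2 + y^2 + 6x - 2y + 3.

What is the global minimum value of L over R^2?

-7

L(x,y) separates as P(x) + Q(y) + 3, so its minimum is min P + min Q + 3.
P'(x) = 2x + 6 vanishes at x ∈ {-3}; Q'(y) = 2y - 2 vanishes at y ∈ {1}.
Local minima of P (where P''>0): P(-3)=-9. Local minima of Q: Q(1)=-1.
So the global minimum of L is P(-3) + Q(1) + 3 = -9 − 1 + 3 = -7, attained at (-3, 1).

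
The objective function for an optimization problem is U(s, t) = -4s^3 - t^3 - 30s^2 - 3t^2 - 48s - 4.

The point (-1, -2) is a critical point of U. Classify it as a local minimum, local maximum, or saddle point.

The mixed partial ∂²U/∂s∂t is 0, so the Hessian at any point is diag(U_ss, U_tt) = diag(-12(2s + 5), -6(t + 1)).
At (-1, -2): H = diag(-36, 6).
The eigenvalues have opposite signs, so H is indefinite: a saddle point.

saddle point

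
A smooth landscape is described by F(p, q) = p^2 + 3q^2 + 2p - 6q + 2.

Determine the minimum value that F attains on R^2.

F(p,q) separates as A(p) + B(q) + 2, so its minimum is min A + min B + 2.
A'(p) = 2p + 2 vanishes at p ∈ {-1}; B'(q) = 6q - 6 vanishes at q ∈ {1}.
Local minima of A (where A''>0): A(-1)=-1. Local minima of B: B(1)=-3.
So the global minimum of F is A(-1) + B(1) + 2 = -1 − 3 + 2 = -2, attained at (-1, 1).

-2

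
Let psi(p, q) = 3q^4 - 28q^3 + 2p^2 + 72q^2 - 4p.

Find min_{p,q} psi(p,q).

psi(p,q) separates as A(p) + B(q), so its minimum is min A + min B.
A'(p) = 4p - 4 vanishes at p ∈ {1}; B'(q) = 12q(q - 4)(q - 3) vanishes at q ∈ {0, 3, 4}.
Local minima of A (where A''>0): A(1)=-2. Local minima of B: B(0)=0, B(4)=128.
So the global minimum of psi is A(1) + B(0) = -2 + 0 = -2, attained at (1, 0).

-2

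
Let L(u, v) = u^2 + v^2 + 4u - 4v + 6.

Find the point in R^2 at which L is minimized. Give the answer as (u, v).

(-2, 2)

L(u,v) separates as P(u) + Q(v) + 6, so its minimum is min P + min Q + 6.
P'(u) = 2u + 4 vanishes at u ∈ {-2}; Q'(v) = 2v - 4 vanishes at v ∈ {2}.
Local minima of P (where P''>0): P(-2)=-4. Local minima of Q: Q(2)=-4.
So the global minimum of L is P(-2) + Q(2) + 6 = -4 − 4 + 6 = -2, attained at (-2, 2).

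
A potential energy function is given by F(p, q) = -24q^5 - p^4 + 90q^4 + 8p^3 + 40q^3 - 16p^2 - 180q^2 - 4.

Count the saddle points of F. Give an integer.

6

F separates as a function of p plus a function of q, so ∇F=0 decouples.
∂F/∂p = -4p(p - 4)(p - 2) = 0 at p ∈ {0, 2, 4}; ∂F/∂q = -120q(q - 3)(q - 1)(q + 1) = 0 at q ∈ {-1, 0, 1, 3}.
The Hessian is diagonal: diag(F_pp, F_qq). Second derivatives: F_pp(0)=-32, F_pp(2)=16, F_pp(4)=-32; F_qq(-1)=960, F_qq(0)=-360, F_qq(1)=480, F_qq(3)=-2880.
Saddle points occur where the two diagonal entries have opposite signs: (0, -1), (0, 1), (2, 0), (2, 3), (4, -1), (4, 1). Count: 6.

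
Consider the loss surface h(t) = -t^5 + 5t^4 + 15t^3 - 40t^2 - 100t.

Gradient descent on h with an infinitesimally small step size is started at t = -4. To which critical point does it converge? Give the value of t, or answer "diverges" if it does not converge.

-2

h'(t) = -5(t - 5)(t - 2)(t + 1)(t + 2), so h'(-4) = -1620.
Gradient descent moves in the -h' direction, i.e. t is increasing.
The nearest critical point in that direction is t = -2, where h'' = 140 > 0 (a local minimum). The iterate converges there.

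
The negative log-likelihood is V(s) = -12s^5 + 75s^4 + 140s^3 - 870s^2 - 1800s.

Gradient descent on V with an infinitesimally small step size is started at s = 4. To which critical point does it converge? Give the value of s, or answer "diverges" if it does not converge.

V'(s) = -60(s - 5)(s - 3)(s + 1)(s + 2), so V'(4) = 1800.
Gradient descent moves in the -V' direction, i.e. s is decreasing.
The nearest critical point in that direction is s = 3, where V'' = 2400 > 0 (a local minimum). The iterate converges there.

3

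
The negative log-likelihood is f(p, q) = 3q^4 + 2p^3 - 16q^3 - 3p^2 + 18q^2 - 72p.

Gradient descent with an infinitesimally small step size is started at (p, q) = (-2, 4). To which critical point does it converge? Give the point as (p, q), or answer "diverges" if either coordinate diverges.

f is separable, so gradient descent decouples: p follows -∂f/∂p, q follows -∂f/∂q.
∂f/∂p = 6(p - 4)(p + 3); at p=-2 this is -36, so p increases.
∂f/∂q = 12q(q - 3)(q - 1); at q=4 this is 144, so q decreases.
p converges to its nearest critical value 4 (a local min of the p-part); q converges to 3. The iterate converges to (4, 3).

(4, 3)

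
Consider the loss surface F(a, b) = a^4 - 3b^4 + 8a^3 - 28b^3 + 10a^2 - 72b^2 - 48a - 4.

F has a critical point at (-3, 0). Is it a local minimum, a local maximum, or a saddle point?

The mixed partial ∂²F/∂a∂b is 0, so the Hessian at any point is diag(F_aa, F_bb) = diag(4(3a^2 + 12a + 5), -12(3b^2 + 14b + 12)).
At (-3, 0): H = diag(-16, -144).
Both eigenvalues are negative, so H is negative definite: a local maximum.

local maximum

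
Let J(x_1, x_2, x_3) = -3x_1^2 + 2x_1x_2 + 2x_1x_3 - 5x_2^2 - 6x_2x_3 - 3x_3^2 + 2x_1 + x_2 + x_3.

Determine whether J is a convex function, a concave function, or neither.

J is quadratic, so its Hessian is the constant matrix H = [[-6, 2, 2], [2, -10, -6], [2, -6, -6]].
Leading principal minors: -6, 56, -128.
Signs alternate −, +, − ⇒ H ≺ 0 ⇒ concave.

concave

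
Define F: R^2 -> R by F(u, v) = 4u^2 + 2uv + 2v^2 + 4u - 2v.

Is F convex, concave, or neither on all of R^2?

F is quadratic, so its Hessian is the constant matrix H = [[8, 2], [2, 4]].
det(H) = 28, tr(H) = 12.
det(H) > 0 and tr(H) > 0, so H is positive definite everywhere: convex.

convex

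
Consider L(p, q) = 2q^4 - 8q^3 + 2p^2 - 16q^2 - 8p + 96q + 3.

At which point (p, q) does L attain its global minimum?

(2, -2)

L(p,q) separates as A(p) + B(q) + 3, so its minimum is min A + min B + 3.
A'(p) = 4p - 8 vanishes at p ∈ {2}; B'(q) = 8(q - 3)(q - 2)(q + 2) vanishes at q ∈ {-2, 2, 3}.
Local minima of A (where A''>0): A(2)=-8. Local minima of B: B(-2)=-160, B(3)=90.
So the global minimum of L is A(2) + B(-2) + 3 = -8 − 160 + 3 = -165, attained at (2, -2).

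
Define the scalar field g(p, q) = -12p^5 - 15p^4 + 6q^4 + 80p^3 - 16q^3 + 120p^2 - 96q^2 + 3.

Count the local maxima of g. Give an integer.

g separates as a function of p plus a function of q, so ∇g=0 decouples.
∂g/∂p = -60p(p - 2)(p + 1)(p + 2) = 0 at p ∈ {-2, -1, 0, 2}; ∂g/∂q = 24q(q - 4)(q + 2) = 0 at q ∈ {-2, 0, 4}.
The Hessian is diagonal: diag(g_pp, g_qq). Second derivatives: g_pp(-2)=480, g_pp(-1)=-180, g_pp(0)=240, g_pp(2)=-1440; g_qq(-2)=288, g_qq(0)=-192, g_qq(4)=576.
Local maxima occur where both diagonal entries negative: (-1, 0), (2, 0). Count: 2.

2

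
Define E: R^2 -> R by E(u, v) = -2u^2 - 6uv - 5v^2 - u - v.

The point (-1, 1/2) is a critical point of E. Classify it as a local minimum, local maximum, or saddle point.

local maximum

The Hessian of E is constant: H = [[-4, -6], [-6, -10]].
det(H) = (-4)·(-10) − (-6)² = 4.
det(H) > 0 and tr(H) = -14 < 0, so H is negative definite and the point is a local maximum.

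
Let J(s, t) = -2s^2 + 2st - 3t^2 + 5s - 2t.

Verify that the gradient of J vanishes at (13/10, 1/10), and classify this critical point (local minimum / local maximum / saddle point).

∇J = (-4s + 2t + 5, 2s - 6t - 2); substituting (13/10, 1/10) gives ∇J = (0, 0), so (13/10, 1/10) is indeed a critical point.
The Hessian of J is constant: H = [[-4, 2], [2, -6]].
det(H) = (-4)·(-6) − 2² = 20.
det(H) > 0 and tr(H) = -10 < 0, so H is negative definite and the point is a local maximum.

local maximum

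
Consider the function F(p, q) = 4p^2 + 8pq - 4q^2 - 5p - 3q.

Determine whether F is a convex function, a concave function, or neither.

F is quadratic, so its Hessian is the constant matrix H = [[8, 8], [8, -8]].
det(H) = -128, tr(H) = 0.
det(H) < 0, so H is indefinite: neither convex nor concave.

neither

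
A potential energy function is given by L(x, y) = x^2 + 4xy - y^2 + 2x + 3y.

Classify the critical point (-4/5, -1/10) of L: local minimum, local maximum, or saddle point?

saddle point

The Hessian of L is constant: H = [[2, 4], [4, -2]].
det(H) = 2·(-2) − 4² = -20.
Since det(H) < 0, H is indefinite and the critical point is a saddle point.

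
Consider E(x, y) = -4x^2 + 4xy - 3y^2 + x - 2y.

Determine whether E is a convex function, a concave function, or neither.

concave

E is quadratic, so its Hessian is the constant matrix H = [[-8, 4], [4, -6]].
det(H) = 32, tr(H) = -14.
det(H) > 0 and tr(H) < 0, so H is negative definite everywhere: concave.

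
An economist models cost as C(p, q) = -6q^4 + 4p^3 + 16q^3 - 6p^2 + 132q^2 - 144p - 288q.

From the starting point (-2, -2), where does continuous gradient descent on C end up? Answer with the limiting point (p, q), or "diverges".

C is separable, so gradient descent decouples: p follows -∂C/∂p, q follows -∂C/∂q.
∂C/∂p = 12(p - 4)(p + 3); at p=-2 this is -72, so p increases.
∂C/∂q = -24(q - 4)(q - 1)(q + 3); at q=-2 this is -432, so q increases.
p converges to its nearest critical value 4 (a local min of the p-part); q converges to 1. The iterate converges to (4, 1).

(4, 1)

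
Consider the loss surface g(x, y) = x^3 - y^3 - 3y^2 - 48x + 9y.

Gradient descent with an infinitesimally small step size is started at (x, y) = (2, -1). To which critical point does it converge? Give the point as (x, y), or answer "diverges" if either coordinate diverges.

g is separable, so gradient descent decouples: x follows -∂g/∂x, y follows -∂g/∂y.
∂g/∂x = 3(x - 4)(x + 4); at x=2 this is -36, so x increases.
∂g/∂y = -3(y - 1)(y + 3); at y=-1 this is 12, so y decreases.
x converges to its nearest critical value 4 (a local min of the x-part); y converges to -3. The iterate converges to (4, -3).

(4, -3)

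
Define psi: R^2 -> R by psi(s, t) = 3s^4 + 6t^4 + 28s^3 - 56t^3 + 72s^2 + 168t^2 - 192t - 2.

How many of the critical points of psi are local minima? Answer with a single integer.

psi separates as a function of s plus a function of t, so ∇psi=0 decouples.
∂psi/∂s = 12s(s + 3)(s + 4) = 0 at s ∈ {-4, -3, 0}; ∂psi/∂t = 24(t - 4)(t - 2)(t - 1) = 0 at t ∈ {1, 2, 4}.
The Hessian is diagonal: diag(psi_ss, psi_tt). Second derivatives: psi_ss(-4)=48, psi_ss(-3)=-36, psi_ss(0)=144; psi_tt(1)=72, psi_tt(2)=-48, psi_tt(4)=144.
Local minima occur where both diagonal entries positive: (-4, 1), (-4, 4), (0, 1), (0, 4). Count: 4.

4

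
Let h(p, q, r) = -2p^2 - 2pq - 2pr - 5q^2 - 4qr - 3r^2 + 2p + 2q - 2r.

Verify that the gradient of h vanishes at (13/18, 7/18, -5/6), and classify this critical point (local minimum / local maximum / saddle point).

∇h = (-4p - 2q - 2r + 2, -2p - 10q - 4r + 2, -2p - 4q - 6r - 2); substituting (13/18, 7/18, -5/6) gives ∇h = (0, 0, 0), so (13/18, 7/18, -5/6) is indeed a critical point.
The Hessian is constant: H = [[-4, -2, -2], [-2, -10, -4], [-2, -4, -6]].
Leading principal minors: Δ₁ = -4, Δ₂ = 36, Δ₃ = -144.
The minors alternate sign starting negative (−, +, −), so H is negative definite: a local maximum.

local maximum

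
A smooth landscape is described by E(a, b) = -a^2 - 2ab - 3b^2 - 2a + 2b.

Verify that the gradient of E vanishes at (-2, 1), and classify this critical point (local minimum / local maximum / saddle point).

local maximum

∇E = (-2a - 2b - 2, -2a - 6b + 2); substituting (-2, 1) gives ∇E = (0, 0), so (-2, 1) is indeed a critical point.
The Hessian of E is constant: H = [[-2, -2], [-2, -6]].
det(H) = (-2)·(-6) − (-2)² = 8.
det(H) > 0 and tr(H) = -8 < 0, so H is negative definite and the point is a local maximum.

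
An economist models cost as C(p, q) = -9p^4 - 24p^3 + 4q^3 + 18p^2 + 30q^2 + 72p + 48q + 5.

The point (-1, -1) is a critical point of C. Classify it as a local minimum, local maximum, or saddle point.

local minimum

The mixed partial ∂²C/∂p∂q is 0, so the Hessian at any point is diag(C_pp, C_qq) = diag(36(-3p^2 - 4p + 1), 12(2q + 5)).
At (-1, -1): H = diag(72, 36).
Both eigenvalues are positive, so H is positive definite: a local minimum.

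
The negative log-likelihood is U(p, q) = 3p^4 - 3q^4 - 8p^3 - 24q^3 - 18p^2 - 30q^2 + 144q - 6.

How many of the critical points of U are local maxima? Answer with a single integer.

U separates as a function of p plus a function of q, so ∇U=0 decouples.
∂U/∂p = 12p(p - 3)(p + 1) = 0 at p ∈ {-1, 0, 3}; ∂U/∂q = -12(q - 1)(q + 3)(q + 4) = 0 at q ∈ {-4, -3, 1}.
The Hessian is diagonal: diag(U_pp, U_qq). Second derivatives: U_pp(-1)=48, U_pp(0)=-36, U_pp(3)=144; U_qq(-4)=-60, U_qq(-3)=48, U_qq(1)=-240.
Local maxima occur where both diagonal entries negative: (0, -4), (0, 1). Count: 2.

2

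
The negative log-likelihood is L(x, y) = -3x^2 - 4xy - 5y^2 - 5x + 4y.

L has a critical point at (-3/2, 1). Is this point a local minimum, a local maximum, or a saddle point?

local maximum

The Hessian of L is constant: H = [[-6, -4], [-4, -10]].
det(H) = (-6)·(-10) − (-4)² = 44.
det(H) > 0 and tr(H) = -16 < 0, so H is negative definite and the point is a local maximum.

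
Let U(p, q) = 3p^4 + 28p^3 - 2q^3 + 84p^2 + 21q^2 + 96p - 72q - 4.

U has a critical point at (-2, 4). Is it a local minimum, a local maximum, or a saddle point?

local maximum

The mixed partial ∂²U/∂p∂q is 0, so the Hessian at any point is diag(U_pp, U_qq) = diag(12(3p^2 + 14p + 14), 6(-2q + 7)).
At (-2, 4): H = diag(-24, -6).
Both eigenvalues are negative, so H is negative definite: a local maximum.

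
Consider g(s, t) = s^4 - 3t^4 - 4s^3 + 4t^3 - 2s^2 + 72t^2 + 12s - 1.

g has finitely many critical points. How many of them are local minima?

g separates as a function of s plus a function of t, so ∇g=0 decouples.
∂g/∂s = 4(s - 3)(s - 1)(s + 1) = 0 at s ∈ {-1, 1, 3}; ∂g/∂t = -12t(t - 4)(t + 3) = 0 at t ∈ {-3, 0, 4}.
The Hessian is diagonal: diag(g_ss, g_tt). Second derivatives: g_ss(-1)=32, g_ss(1)=-16, g_ss(3)=32; g_tt(-3)=-252, g_tt(0)=144, g_tt(4)=-336.
Local minima occur where both diagonal entries positive: (-1, 0), (3, 0). Count: 2.

2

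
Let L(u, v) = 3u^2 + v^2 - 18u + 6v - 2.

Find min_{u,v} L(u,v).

L(u,v) separates as P(u) + Q(v) − 2, so its minimum is min P + min Q − 2.
P'(u) = 6u - 18 vanishes at u ∈ {3}; Q'(v) = 2v + 6 vanishes at v ∈ {-3}.
Local minima of P (where P''>0): P(3)=-27. Local minima of Q: Q(-3)=-9.
So the global minimum of L is P(3) + Q(-3) − 2 = -27 − 9 − 2 = -38, attained at (3, -3).

-38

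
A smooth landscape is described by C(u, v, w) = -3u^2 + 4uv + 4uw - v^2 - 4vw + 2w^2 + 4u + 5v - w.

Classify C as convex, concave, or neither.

neither

C is quadratic, so its Hessian is the constant matrix H = [[-6, 4, 4], [4, -2, -4], [4, -4, 4]].
Leading principal minors: -6, -4, -16.
Neither pattern holds ⇒ H is indefinite ⇒ neither convex nor concave.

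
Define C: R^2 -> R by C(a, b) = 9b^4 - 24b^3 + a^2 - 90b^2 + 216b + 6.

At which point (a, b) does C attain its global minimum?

C(a,b) separates as P(a) + Q(b) + 6, so its minimum is min P + min Q + 6.
P'(a) = 2a vanishes at a ∈ {0}; Q'(b) = 36(b - 3)(b - 1)(b + 2) vanishes at b ∈ {-2, 1, 3}.
Local minima of P (where P''>0): P(0)=0. Local minima of Q: Q(-2)=-456, Q(3)=-81.
So the global minimum of C is P(0) + Q(-2) + 6 = 0 − 456 + 6 = -450, attained at (0, -2).

(0, -2)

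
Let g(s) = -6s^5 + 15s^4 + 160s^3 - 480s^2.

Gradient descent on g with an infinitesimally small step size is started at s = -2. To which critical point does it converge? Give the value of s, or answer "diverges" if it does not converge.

-4

g'(s) = -30s(s - 4)(s - 2)(s + 4), so g'(-2) = 2880.
Gradient descent moves in the -g' direction, i.e. s is decreasing.
The nearest critical point in that direction is s = -4, where g'' = 5760 > 0 (a local minimum). The iterate converges there.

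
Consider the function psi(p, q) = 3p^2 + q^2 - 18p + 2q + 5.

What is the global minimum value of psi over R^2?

psi(p,q) separates as A(p) + B(q) + 5, so its minimum is min A + min B + 5.
A'(p) = 6p - 18 vanishes at p ∈ {3}; B'(q) = 2q + 2 vanishes at q ∈ {-1}.
Local minima of A (where A''>0): A(3)=-27. Local minima of B: B(-1)=-1.
So the global minimum of psi is A(3) + B(-1) + 5 = -27 − 1 + 5 = -23, attained at (3, -1).

-23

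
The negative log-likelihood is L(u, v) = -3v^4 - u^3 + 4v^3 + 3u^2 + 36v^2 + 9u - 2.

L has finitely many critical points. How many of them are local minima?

1

L separates as a function of u plus a function of v, so ∇L=0 decouples.
∂L/∂u = -3(u - 3)(u + 1) = 0 at u ∈ {-1, 3}; ∂L/∂v = -12v(v - 3)(v + 2) = 0 at v ∈ {-2, 0, 3}.
The Hessian is diagonal: diag(L_uu, L_vv). Second derivatives: L_uu(-1)=12, L_uu(3)=-12; L_vv(-2)=-120, L_vv(0)=72, L_vv(3)=-180.
Local minima occur where both diagonal entries positive: (-1, 0). Count: 1.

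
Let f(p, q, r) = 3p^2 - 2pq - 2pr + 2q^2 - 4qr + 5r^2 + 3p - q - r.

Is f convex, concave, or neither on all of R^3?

convex

f is quadratic, so its Hessian is the constant matrix H = [[6, -2, -2], [-2, 4, -4], [-2, -4, 10]].
Leading principal minors: 6, 20, 56.
All positive ⇒ H ≻ 0 ⇒ convex.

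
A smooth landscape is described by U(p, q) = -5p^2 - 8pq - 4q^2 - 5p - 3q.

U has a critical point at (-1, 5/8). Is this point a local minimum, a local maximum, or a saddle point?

The Hessian of U is constant: H = [[-10, -8], [-8, -8]].
det(H) = (-10)·(-8) − (-8)² = 16.
det(H) > 0 and tr(H) = -18 < 0, so H is negative definite and the point is a local maximum.

local maximum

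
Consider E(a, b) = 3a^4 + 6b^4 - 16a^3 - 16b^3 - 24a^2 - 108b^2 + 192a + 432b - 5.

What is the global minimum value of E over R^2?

E(a,b) separates as P(a) + Q(b) − 5, so its minimum is min P + min Q − 5.
P'(a) = 12(a - 4)(a - 2)(a + 2) vanishes at a ∈ {-2, 2, 4}; Q'(b) = 24(b - 3)(b - 2)(b + 3) vanishes at b ∈ {-3, 2, 3}.
Local minima of P (where P''>0): P(-2)=-304, P(4)=128. Local minima of Q: Q(-3)=-1350, Q(3)=378.
So the global minimum of E is P(-2) + Q(-3) − 5 = -304 − 1350 − 5 = -1659, attained at (-2, -3).

-1659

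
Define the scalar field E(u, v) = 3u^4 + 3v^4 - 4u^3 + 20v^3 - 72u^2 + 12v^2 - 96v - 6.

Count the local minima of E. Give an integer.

E separates as a function of u plus a function of v, so ∇E=0 decouples.
∂E/∂u = 12u(u - 4)(u + 3) = 0 at u ∈ {-3, 0, 4}; ∂E/∂v = 12(v - 1)(v + 2)(v + 4) = 0 at v ∈ {-4, -2, 1}.
The Hessian is diagonal: diag(E_uu, E_vv). Second derivatives: E_uu(-3)=252, E_uu(0)=-144, E_uu(4)=336; E_vv(-4)=120, E_vv(-2)=-72, E_vv(1)=180.
Local minima occur where both diagonal entries positive: (-3, -4), (-3, 1), (4, -4), (4, 1). Count: 4.

4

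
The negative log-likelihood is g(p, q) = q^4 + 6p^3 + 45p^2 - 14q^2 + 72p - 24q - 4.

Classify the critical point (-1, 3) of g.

local minimum

The mixed partial ∂²g/∂p∂q is 0, so the Hessian at any point is diag(g_pp, g_qq) = diag(18(2p + 5), 4(3q^2 - 7)).
At (-1, 3): H = diag(54, 80).
Both eigenvalues are positive, so H is positive definite: a local minimum.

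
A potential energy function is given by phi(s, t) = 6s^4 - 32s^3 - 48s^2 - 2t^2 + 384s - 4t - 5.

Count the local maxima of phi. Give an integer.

1

phi separates as a function of s plus a function of t, so ∇phi=0 decouples.
∂phi/∂s = 24(s - 4)(s - 2)(s + 2) = 0 at s ∈ {-2, 2, 4}; ∂phi/∂t = -4(t + 1) = 0 at t ∈ {-1}.
The Hessian is diagonal: diag(phi_ss, phi_tt). Second derivatives: phi_ss(-2)=576, phi_ss(2)=-192, phi_ss(4)=288; phi_tt(-1)=-4.
Local maxima occur where both diagonal entries negative: (2, -1). Count: 1.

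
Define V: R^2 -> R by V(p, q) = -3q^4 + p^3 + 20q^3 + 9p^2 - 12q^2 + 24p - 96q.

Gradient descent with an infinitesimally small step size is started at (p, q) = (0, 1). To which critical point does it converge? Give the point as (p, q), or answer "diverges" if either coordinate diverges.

(-2, 2)

V is separable, so gradient descent decouples: p follows -∂V/∂p, q follows -∂V/∂q.
∂V/∂p = 3(p + 2)(p + 4); at p=0 this is 24, so p decreases.
∂V/∂q = -12(q - 4)(q - 2)(q + 1); at q=1 this is -72, so q increases.
p converges to its nearest critical value -2 (a local min of the p-part); q converges to 2. The iterate converges to (-2, 2).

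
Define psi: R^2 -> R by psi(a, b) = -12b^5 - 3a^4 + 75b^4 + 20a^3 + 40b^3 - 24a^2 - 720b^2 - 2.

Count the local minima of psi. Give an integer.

psi separates as a function of a plus a function of b, so ∇psi=0 decouples.
∂psi/∂a = -12a(a - 4)(a - 1) = 0 at a ∈ {0, 1, 4}; ∂psi/∂b = -60b(b - 4)(b - 3)(b + 2) = 0 at b ∈ {-2, 0, 3, 4}.
The Hessian is diagonal: diag(psi_aa, psi_bb). Second derivatives: psi_aa(0)=-48, psi_aa(1)=36, psi_aa(4)=-144; psi_bb(-2)=3600, psi_bb(0)=-1440, psi_bb(3)=900, psi_bb(4)=-1440.
Local minima occur where both diagonal entries positive: (1, -2), (1, 3). Count: 2.

2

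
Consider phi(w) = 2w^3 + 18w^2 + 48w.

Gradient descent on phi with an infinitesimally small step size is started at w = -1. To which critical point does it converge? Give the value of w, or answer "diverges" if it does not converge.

-2

phi'(w) = 6(w + 2)(w + 4), so phi'(-1) = 18.
Gradient descent moves in the -phi' direction, i.e. w is decreasing.
The nearest critical point in that direction is w = -2, where phi'' = 12 > 0 (a local minimum). The iterate converges there.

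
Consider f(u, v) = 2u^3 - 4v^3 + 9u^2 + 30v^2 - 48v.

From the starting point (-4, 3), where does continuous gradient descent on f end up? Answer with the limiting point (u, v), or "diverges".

f is separable, so gradient descent decouples: u follows -∂f/∂u, v follows -∂f/∂v.
∂f/∂u = 6u(u + 3); at u=-4 this is 24, so u decreases.
∂f/∂v = -12(v - 4)(v - 1); at v=3 this is 24, so v decreases.
The u-coordinate has no critical point in that direction and runs off to infinity.

diverges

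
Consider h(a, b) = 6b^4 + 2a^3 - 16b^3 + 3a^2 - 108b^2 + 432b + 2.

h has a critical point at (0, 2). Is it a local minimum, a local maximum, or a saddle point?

saddle point

The mixed partial ∂²h/∂a∂b is 0, so the Hessian at any point is diag(h_aa, h_bb) = diag(6(2a + 1), 24(3b^2 - 4b - 9)).
At (0, 2): H = diag(6, -120).
The eigenvalues have opposite signs, so H is indefinite: a saddle point.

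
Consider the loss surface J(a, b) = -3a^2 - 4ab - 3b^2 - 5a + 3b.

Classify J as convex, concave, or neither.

concave

J is quadratic, so its Hessian is the constant matrix H = [[-6, -4], [-4, -6]].
det(H) = 20, tr(H) = -12.
det(H) > 0 and tr(H) < 0, so H is negative definite everywhere: concave.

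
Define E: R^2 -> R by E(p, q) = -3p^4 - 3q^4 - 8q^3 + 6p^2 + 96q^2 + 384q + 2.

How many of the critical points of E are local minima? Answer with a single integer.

E separates as a function of p plus a function of q, so ∇E=0 decouples.
∂E/∂p = -12p(p - 1)(p + 1) = 0 at p ∈ {-1, 0, 1}; ∂E/∂q = -12(q - 4)(q + 2)(q + 4) = 0 at q ∈ {-4, -2, 4}.
The Hessian is diagonal: diag(E_pp, E_qq). Second derivatives: E_pp(-1)=-24, E_pp(0)=12, E_pp(1)=-24; E_qq(-4)=-192, E_qq(-2)=144, E_qq(4)=-576.
Local minima occur where both diagonal entries positive: (0, -2). Count: 1.

1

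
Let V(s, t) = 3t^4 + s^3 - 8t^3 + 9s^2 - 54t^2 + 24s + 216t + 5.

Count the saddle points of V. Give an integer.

V separates as a function of s plus a function of t, so ∇V=0 decouples.
∂V/∂s = 3(s + 2)(s + 4) = 0 at s ∈ {-4, -2}; ∂V/∂t = 12(t - 3)(t - 2)(t + 3) = 0 at t ∈ {-3, 2, 3}.
The Hessian is diagonal: diag(V_ss, V_tt). Second derivatives: V_ss(-4)=-6, V_ss(-2)=6; V_tt(-3)=360, V_tt(2)=-60, V_tt(3)=72.
Saddle points occur where the two diagonal entries have opposite signs: (-4, -3), (-4, 3), (-2, 2). Count: 3.

3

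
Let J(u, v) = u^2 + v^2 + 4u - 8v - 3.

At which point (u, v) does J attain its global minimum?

J(u,v) separates as P(u) + Q(v) − 3, so its minimum is min P + min Q − 3.
P'(u) = 2u + 4 vanishes at u ∈ {-2}; Q'(v) = 2v - 8 vanishes at v ∈ {4}.
Local minima of P (where P''>0): P(-2)=-4. Local minima of Q: Q(4)=-16.
So the global minimum of J is P(-2) + Q(4) − 3 = -4 − 16 − 3 = -23, attained at (-2, 4).

(-2, 4)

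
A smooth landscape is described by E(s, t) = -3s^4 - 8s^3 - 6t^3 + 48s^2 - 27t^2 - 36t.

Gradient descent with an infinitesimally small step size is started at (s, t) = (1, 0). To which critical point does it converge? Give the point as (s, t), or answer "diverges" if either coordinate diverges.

diverges

E is separable, so gradient descent decouples: s follows -∂E/∂s, t follows -∂E/∂t.
∂E/∂s = -12s(s - 2)(s + 4); at s=1 this is 60, so s decreases.
∂E/∂t = -18(t + 1)(t + 2); at t=0 this is -36, so t increases.
The t-coordinate has no critical point in that direction and runs off to infinity.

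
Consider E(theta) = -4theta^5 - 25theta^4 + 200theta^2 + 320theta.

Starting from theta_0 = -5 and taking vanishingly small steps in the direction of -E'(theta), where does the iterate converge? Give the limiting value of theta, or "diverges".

E'(theta) = -20(theta - 2)(theta + 1)(theta + 2)(theta + 4), so E'(-5) = -1680.
Gradient descent moves in the -E' direction, i.e. theta is increasing.
The nearest critical point in that direction is theta = -4, where E'' = 720 > 0 (a local minimum). The iterate converges there.

-4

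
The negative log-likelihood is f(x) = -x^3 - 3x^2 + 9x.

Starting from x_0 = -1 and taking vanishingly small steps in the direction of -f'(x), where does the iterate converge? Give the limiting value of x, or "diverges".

f'(x) = -3(x - 1)(x + 3), so f'(-1) = 12.
Gradient descent moves in the -f' direction, i.e. x is decreasing.
The nearest critical point in that direction is x = -3, where f'' = 12 > 0 (a local minimum). The iterate converges there.

-3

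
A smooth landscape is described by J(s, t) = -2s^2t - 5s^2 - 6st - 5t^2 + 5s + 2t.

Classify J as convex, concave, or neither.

neither

The term -2s^2t is cubic, so the Hessian is not constant.
∂²J/∂s² = -4t - 10, which takes both signs as t varies (negative for sufficiently large t). A diagonal entry of the Hessian changing sign means the Hessian is neither positive- nor negative-semidefinite on all of R^2.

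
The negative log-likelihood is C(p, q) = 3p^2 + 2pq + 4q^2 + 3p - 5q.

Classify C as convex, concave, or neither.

C is quadratic, so its Hessian is the constant matrix H = [[6, 2], [2, 8]].
det(H) = 44, tr(H) = 14.
det(H) > 0 and tr(H) > 0, so H is positive definite everywhere: convex.

convex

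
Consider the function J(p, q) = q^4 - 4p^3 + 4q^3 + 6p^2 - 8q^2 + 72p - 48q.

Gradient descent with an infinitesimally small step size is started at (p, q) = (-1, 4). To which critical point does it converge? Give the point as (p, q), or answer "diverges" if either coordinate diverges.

J is separable, so gradient descent decouples: p follows -∂J/∂p, q follows -∂J/∂q.
∂J/∂p = -12(p - 3)(p + 2); at p=-1 this is 48, so p decreases.
∂J/∂q = 4(q - 2)(q + 2)(q + 3); at q=4 this is 336, so q decreases.
p converges to its nearest critical value -2 (a local min of the p-part); q converges to 2. The iterate converges to (-2, 2).

(-2, 2)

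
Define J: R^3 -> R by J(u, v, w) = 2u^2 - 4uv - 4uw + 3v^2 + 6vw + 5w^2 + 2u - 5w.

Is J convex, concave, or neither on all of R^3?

J is quadratic, so its Hessian is the constant matrix H = [[4, -4, -4], [-4, 6, 6], [-4, 6, 10]].
Leading principal minors: 4, 8, 32.
All positive ⇒ H ≻ 0 ⇒ convex.

convex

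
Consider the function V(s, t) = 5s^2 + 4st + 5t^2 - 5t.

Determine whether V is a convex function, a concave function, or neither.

V is quadratic, so its Hessian is the constant matrix H = [[10, 4], [4, 10]].
det(H) = 84, tr(H) = 20.
det(H) > 0 and tr(H) > 0, so H is positive definite everywhere: convex.

convex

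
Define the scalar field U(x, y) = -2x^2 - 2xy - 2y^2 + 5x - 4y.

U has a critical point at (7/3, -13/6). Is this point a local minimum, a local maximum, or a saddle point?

local maximum

The Hessian of U is constant: H = [[-4, -2], [-2, -4]].
det(H) = (-4)·(-4) − (-2)² = 12.
det(H) > 0 and tr(H) = -8 < 0, so H is negative definite and the point is a local maximum.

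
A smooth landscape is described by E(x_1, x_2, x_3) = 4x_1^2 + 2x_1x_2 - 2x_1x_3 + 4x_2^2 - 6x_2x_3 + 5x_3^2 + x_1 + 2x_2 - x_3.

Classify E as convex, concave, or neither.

E is quadratic, so its Hessian is the constant matrix H = [[8, 2, -2], [2, 8, -6], [-2, -6, 10]].
Leading principal minors: 8, 60, 328.
All positive ⇒ H ≻ 0 ⇒ convex.

convex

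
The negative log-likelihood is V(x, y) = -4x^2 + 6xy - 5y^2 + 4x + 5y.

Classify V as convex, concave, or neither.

concave

V is quadratic, so its Hessian is the constant matrix H = [[-8, 6], [6, -10]].
det(H) = 44, tr(H) = -18.
det(H) > 0 and tr(H) < 0, so H is negative definite everywhere: concave.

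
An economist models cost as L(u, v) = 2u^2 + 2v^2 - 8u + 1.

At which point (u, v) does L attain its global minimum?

L(u,v) separates as P(u) + Q(v) + 1, so its minimum is min P + min Q + 1.
P'(u) = 4u - 8 vanishes at u ∈ {2}; Q'(v) = 4v vanishes at v ∈ {0}.
Local minima of P (where P''>0): P(2)=-8. Local minima of Q: Q(0)=0.
So the global minimum of L is P(2) + Q(0) + 1 = -8 + 0 + 1 = -7, attained at (2, 0).

(2, 0)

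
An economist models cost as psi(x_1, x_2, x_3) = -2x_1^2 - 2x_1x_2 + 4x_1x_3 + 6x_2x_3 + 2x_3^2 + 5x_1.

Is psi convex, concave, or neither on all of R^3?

psi is quadratic, so its Hessian is the constant matrix H = [[-4, -2, 4], [-2, 0, 6], [4, 6, 4]].
Leading principal minors: -4, -4, 32.
Neither pattern holds ⇒ H is indefinite ⇒ neither convex nor concave.

neither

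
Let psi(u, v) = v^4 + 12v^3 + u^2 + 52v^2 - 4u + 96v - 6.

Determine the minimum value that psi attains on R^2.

-74

psi(u,v) separates as P(u) + Q(v) − 6, so its minimum is min P + min Q − 6.
P'(u) = 2u - 4 vanishes at u ∈ {2}; Q'(v) = 4(v + 2)(v + 3)(v + 4) vanishes at v ∈ {-4, -3, -2}.
Local minima of P (where P''>0): P(2)=-4. Local minima of Q: Q(-4)=-64, Q(-2)=-64.
So the global minimum of psi is P(2) + Q(-4) − 6 = -4 − 64 − 6 = -74, attained at (2, -4).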